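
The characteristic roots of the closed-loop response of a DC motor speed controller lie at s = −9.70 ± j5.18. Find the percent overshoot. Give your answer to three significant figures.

With σ = 9.70, ω_d = 5.18: ω_n = √(σ²+ω_d²) = 11.0 rad/s, ζ = σ/ω_n = 0.882.
%OS = 100·exp(−πζ/√(1−ζ²)) = 0.279%.

%OS ≈ 0.279%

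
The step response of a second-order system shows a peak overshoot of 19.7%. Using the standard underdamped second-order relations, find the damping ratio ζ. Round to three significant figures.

From %OS = 100·exp(−πζ/√(1−ζ²)), invert to get ζ = −ln(OS)/√(π² + ln²(OS)) with OS = 0.197.
−ln 0.197 = 1.625, so ζ = 1.625/√(π² + 2.639) = 0.459.

ζ ≈ 0.459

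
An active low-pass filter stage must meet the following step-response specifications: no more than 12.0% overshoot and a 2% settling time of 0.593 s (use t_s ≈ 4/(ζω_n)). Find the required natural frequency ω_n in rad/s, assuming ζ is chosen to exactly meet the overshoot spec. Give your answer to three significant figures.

ζ = −ln(OS)/√(π² + (ln OS)²). With OS = 0.120, ln OS = −2.120 and ζ = 2.120/3.790 = 0.559.
Then ω_n = 4/(ζ t_s) = 4/(0.559 × 0.593) = 12.1 rad/s.

ω_n ≈ 12.1 rad/s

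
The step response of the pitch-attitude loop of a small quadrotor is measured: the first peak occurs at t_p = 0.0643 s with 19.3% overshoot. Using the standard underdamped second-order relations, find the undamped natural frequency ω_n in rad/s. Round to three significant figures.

ω_n ≈ 55.2 rad/s

From the overshoot, ζ = −ln(OS)/√(π²+ln²(OS)) = 0.464.
From t_p = π/ω_d, ω_d = π/0.0643 = 48.9 rad/s, so ω_n = ω_d/√(1−ζ²) = 55.2 rad/s.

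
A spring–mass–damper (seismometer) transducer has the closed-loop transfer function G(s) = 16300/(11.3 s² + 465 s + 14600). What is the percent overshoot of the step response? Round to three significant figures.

%OS ≈ 11.2%

Dividing through by 11.3: denominator becomes s² + 41.15 s + 1292.
So ω_n = √1292 = 35.9 rad/s and ζ = 41.15/(2·35.9) = 0.572.
%OS = 100·exp(−πζ/√(1−ζ²)) = 11.2%.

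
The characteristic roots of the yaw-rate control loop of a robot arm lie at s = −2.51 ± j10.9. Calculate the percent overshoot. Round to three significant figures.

%OS ≈ 48.5%

|pole| = ω_n = √(2.51² + 10.9²) = 11.2 rad/s; ζ = cos θ = σ/ω_n = 0.224.
%OS = 100·exp(−πζ/√(1−ζ²)) = 48.5%.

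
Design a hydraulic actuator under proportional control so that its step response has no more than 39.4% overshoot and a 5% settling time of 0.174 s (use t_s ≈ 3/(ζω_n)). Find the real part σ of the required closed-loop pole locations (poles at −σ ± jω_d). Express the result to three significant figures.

σ ≈ 17.2

The settling-time spec alone fixes σ = ζω_n = 3/t_s = 3/0.174 = 17.2.
(Overshoot then fixes ζ = 0.284 and hence ω_d = σ·√(1−ζ²)/ζ = 58.2 rad/s.)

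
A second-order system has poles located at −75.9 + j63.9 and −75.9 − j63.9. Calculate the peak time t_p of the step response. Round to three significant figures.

t_p = π/ω_d with ω_d = 63.9 (the imaginary part), so t_p = 0.0492 s.

t_p ≈ 0.0492 s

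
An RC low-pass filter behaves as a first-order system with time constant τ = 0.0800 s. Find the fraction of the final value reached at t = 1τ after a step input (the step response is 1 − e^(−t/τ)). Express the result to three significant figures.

y/y_∞ ≈ 0.632

y(t)/y_∞ = 1 − e^(−t/τ) = 1 − e^(−1) = 1 − e^(−1.00) = 0.632.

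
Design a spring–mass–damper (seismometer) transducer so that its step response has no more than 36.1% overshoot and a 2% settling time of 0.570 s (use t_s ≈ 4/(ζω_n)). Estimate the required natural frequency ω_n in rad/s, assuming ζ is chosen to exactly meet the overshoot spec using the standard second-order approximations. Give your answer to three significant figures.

ω_n ≈ 22.7 rad/s

Inverting the overshoot relation: ζ = |ln 0.361|/√(π² + ln²0.361) = 0.308.
Then ω_n = 4/(ζ t_s) = 4/(0.308 × 0.570) = 22.7 rad/s.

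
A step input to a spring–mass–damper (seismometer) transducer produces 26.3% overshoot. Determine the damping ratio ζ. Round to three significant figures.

Inverting the overshoot relation: ζ = |ln 0.263|/√(π² + ln²0.263) = 0.391.

ζ ≈ 0.391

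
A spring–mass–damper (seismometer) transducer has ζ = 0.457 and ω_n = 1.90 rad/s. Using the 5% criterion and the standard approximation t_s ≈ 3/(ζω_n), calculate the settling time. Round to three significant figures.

t_s ≈ 3.46 s

t_s ≈ 3/(ζω_n) = 3/(0.457 × 1.90) = 3.46 s.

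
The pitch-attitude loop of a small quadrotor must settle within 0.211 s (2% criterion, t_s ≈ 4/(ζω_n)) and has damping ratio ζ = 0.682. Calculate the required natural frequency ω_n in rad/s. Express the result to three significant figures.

Rearranging t_s ≈ 4/(ζω_n) gives ω_n = 4/(ζ·t_s) = 4/(0.682 × 0.211) = 27.8 rad/s.

ω_n ≈ 27.8 rad/s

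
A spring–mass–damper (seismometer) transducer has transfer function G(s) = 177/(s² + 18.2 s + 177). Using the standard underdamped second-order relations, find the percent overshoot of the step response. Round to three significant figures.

%OS ≈ 5.26%

ω_n = √177 = 13.3 rad/s; ζ = 18.2/(2·13.3) = 0.684.
Overshoot: exp(−π·0.684/√(1−0.684²)) = 0.0526, i.e. 5.26%.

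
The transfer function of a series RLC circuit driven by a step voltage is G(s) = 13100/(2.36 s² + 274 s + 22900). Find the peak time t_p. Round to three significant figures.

t_p ≈ 0.0395 s

Dividing through by 2.36: denominator becomes s² + 116.1 s + 9703.
So ω_n = √9703 = 98.5 rad/s and ζ = 116.1/(2·98.5) = 0.589.
ω_d = ω_n√(1−ζ²) = 79.6 rad/s. t_p = π/ω_d = 0.0395 s.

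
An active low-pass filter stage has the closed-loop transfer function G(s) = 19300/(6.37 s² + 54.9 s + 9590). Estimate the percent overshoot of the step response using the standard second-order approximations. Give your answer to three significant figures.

%OS ≈ 70.4%

Dividing through by 6.37: denominator becomes s² + 8.619 s + 1505.
So ω_n = √1505 = 38.8 rad/s and ζ = 8.619/(2·38.8) = 0.111.
%OS = 100·exp(−πζ/√(1−ζ²)) = 70.4%.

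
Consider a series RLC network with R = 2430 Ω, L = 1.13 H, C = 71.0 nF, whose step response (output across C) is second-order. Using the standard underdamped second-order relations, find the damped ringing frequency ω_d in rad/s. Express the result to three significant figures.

For a series RLC circuit (capacitor voltage as output), ω_n = 1/√(LC) = 1/√(1.13 H · 71.0 nF) = 3530 rad/s.
ζ = (R/2)·√(C/L) = (2430/2)·√(71.0 nF/1.13 H) = 0.305.
ω_d = ω_n√(1−ζ²) = 3360 rad/s.

ω_d ≈ 3360 rad/s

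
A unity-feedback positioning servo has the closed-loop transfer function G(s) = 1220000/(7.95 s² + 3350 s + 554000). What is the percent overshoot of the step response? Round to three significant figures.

Dividing through by 7.95: denominator becomes s² + 421.4 s + 69690.
So ω_n = √69690 = 264 rad/s and ζ = 421.4/(2·264) = 0.798.
Overshoot: exp(−π·0.798/√(1−0.798²)) = 0.0156, i.e. 1.56%.

%OS ≈ 1.56%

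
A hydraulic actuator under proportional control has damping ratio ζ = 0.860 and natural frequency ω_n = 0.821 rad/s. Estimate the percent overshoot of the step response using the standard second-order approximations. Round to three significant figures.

For an underdamped second-order system, %OS = 100·exp(−πζ/√(1−ζ²)).
πζ/√(1−ζ²) = π·0.860/√(1−0.740) = 5.295, so %OS = 100·e^(−5.295) = 0.502%.

%OS ≈ 0.502%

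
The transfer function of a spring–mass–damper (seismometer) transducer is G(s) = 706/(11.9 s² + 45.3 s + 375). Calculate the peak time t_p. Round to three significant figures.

t_p ≈ 0.595 s

Dividing through by 11.9: denominator becomes s² + 3.807 s + 31.51.
So ω_n = √31.51 = 5.61 rad/s and ζ = 3.807/(2·5.61) = 0.339.
The damped frequency ω_d = ω_n√(1−ζ²) = 5.28 rad/s. t_p = π/ω_d = 0.595 s.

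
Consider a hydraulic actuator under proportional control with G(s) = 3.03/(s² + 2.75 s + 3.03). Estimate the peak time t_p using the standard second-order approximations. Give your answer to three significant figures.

ω_n = √3.03 = 1.74 rad/s; ζ = 2.75/(2·1.74) = 0.790.
ω_d = ω_n√(1−ζ²) = 1.07 rad/s. Then t_p = π/ω_d = 2.94 s.

t_p ≈ 2.94 s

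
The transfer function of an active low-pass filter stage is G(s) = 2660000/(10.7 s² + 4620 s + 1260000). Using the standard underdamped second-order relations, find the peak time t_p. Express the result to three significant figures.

t_p ≈ 0.0118 s

Dividing through by 10.7: denominator becomes s² + 431.8 s + 117800.
So ω_n = √117800 = 343 rad/s and ζ = 431.8/(2·343) = 0.629.
ω_d = ω_n√(1−ζ²) = 267 rad/s. t_p = π/ω_d = 0.0118 s.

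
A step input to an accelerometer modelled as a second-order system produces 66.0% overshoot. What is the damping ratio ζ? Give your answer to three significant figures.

ζ ≈ 0.131

From %OS = 100·exp(−πζ/√(1−ζ²)), invert to get ζ = −ln(OS)/√(π² + ln²(OS)) with OS = 0.660.
−ln 0.660 = 0.4155, so ζ = 0.4155/√(π² + 0.1727) = 0.131.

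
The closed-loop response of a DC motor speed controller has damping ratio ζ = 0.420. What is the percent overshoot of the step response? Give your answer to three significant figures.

For an underdamped second-order system, %OS = 100·exp(−πζ/√(1−ζ²)).
πζ/√(1−ζ²) = π·0.420/√(1−0.176) = 1.454, so %OS = 100·e^(−1.454) = 23.4%.

%OS ≈ 23.4%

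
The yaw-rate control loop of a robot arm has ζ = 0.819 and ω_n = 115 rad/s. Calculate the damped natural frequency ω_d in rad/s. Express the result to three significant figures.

ω_d = ω_n√(1−ζ²) = 115·√0.329 = 66.0 rad/s.

ω_d ≈ 66.0 rad/s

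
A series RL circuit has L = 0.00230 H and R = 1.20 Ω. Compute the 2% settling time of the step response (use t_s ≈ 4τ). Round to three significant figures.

t_s ≈ 0.00767 s

τ = L/R = 0.00230/1.20 = 0.00192 s.
t_s ≈ 4τ = 0.00767 s.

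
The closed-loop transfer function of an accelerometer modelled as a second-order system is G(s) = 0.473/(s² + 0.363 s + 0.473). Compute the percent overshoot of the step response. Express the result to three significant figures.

%OS ≈ 42.3%

ω_n = √0.473 = 0.688 rad/s; ζ = 0.363/(2·0.688) = 0.264.
Overshoot: exp(−π·0.264/√(1−0.264²)) = 0.423, i.e. 42.3%.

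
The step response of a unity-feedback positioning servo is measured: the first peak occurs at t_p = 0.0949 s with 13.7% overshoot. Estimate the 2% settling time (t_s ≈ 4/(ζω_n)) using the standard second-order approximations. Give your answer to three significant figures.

t_s ≈ 0.191 s

ζ from %OS: ζ = |ln 0.137|/√(π²+ln²0.137) = 0.535.
t_p = π/ω_d ⇒ ω_d = 33.1 rad/s; then ω_n = ω_d/√(1−ζ²) = 39.2 rad/s.
t_s ≈ 4/(ζω_n) = 4/(0.535·39.2) = 0.191 s.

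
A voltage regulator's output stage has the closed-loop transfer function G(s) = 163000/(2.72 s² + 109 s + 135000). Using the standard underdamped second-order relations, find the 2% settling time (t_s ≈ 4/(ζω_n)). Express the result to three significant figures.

Dividing through by 2.72: denominator becomes s² + 40.07 s + 49630.
So ω_n = √49630 = 223 rad/s and ζ = 40.07/(2·223) = 0.0899.
t_s ≈ 4/(ζω_n) = 0.200 s.

t_s ≈ 0.200 s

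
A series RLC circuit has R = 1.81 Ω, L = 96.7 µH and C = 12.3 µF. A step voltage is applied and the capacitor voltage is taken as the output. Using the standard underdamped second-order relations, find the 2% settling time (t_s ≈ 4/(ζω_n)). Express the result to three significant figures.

For a series RLC circuit (capacitor voltage as output), ω_n = 1/√(LC) = 1/√(96.7 µH · 12.3 µF) = 29000 rad/s.
ζ = (R/2)·√(C/L) = (1.81/2)·√(12.3 µF/96.7 µH) = 0.323.
t_s ≈ 4/(ζω_n) = 0.000427 s.

t_s ≈ 0.000427 s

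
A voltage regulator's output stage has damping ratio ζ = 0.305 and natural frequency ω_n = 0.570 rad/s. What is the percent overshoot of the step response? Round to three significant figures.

For an underdamped second-order system, %OS = 100·exp(−πζ/√(1−ζ²)).
πζ/√(1−ζ²) = π·0.305/√(1−0.0930) = 1.006, so %OS = 100·e^(−1.006) = 36.6%.

%OS ≈ 36.6%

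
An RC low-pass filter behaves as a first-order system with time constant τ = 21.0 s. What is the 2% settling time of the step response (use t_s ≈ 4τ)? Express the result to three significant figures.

t_s ≈ 4τ = 84.0 s.

t_s ≈ 84.0 s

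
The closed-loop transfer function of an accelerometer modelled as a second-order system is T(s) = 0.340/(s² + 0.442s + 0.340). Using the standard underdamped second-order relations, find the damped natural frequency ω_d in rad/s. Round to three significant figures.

ω_n = √0.340 = 0.583 rad/s; ζ = 0.442/(2·0.583) = 0.379.
ω_d = ω_n√(1−ζ²) = 0.540 rad/s.

ω_d ≈ 0.540 rad/s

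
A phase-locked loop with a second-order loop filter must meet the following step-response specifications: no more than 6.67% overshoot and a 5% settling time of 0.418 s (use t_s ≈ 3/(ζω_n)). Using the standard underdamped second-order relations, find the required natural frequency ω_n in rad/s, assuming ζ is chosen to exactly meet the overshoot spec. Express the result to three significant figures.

ω_n ≈ 11.0 rad/s

From %OS = 100·exp(−πζ/√(1−ζ²)), invert to get ζ = −ln(OS)/√(π² + ln²(OS)) with OS = 0.0667.
−ln 0.0667 = 2.708, so ζ = 2.708/√(π² + 7.331) = 0.653.
From t_s ≈ 3/(ζω_n): ω_n = 3/(ζ·t_s) = 3/(0.653·0.418) = 11.0 rad/s.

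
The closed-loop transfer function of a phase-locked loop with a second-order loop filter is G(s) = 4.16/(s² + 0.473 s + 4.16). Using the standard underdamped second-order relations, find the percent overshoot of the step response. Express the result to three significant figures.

%OS ≈ 69.3%

Comparing the denominator to s² + 2ζω_n s + ω_n²: ω_n = √4.16 = 2.04 rad/s, and 2ζω_n = 0.473 so ζ = 0.473/(2·2.04) = 0.116.
%OS = 100·exp(−πζ/√(1−ζ²)) = 69.3%.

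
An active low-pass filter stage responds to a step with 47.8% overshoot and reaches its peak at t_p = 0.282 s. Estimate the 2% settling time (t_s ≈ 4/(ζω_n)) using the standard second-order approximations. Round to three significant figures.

t_s ≈ 1.53 s

ζ from %OS: ζ = |ln 0.478|/√(π²+ln²0.478) = 0.229.
From t_p = π/ω_d, ω_d = π/0.282 = 11.1 rad/s, so ω_n = ω_d/√(1−ζ²) = 11.4 rad/s.
t_s ≈ 4/(ζω_n) = 4/(0.229·11.4) = 1.53 s.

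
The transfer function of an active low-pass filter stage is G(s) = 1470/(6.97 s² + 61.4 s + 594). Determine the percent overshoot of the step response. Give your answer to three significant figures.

Dividing through by 6.97: denominator becomes s² + 8.809 s + 85.22.
So ω_n = √85.22 = 9.23 rad/s and ζ = 8.809/(2·9.23) = 0.477.
%OS = 100 e^{−πζ/√(1−ζ²)} with ζ = 0.477 gives 18.2%.

%OS ≈ 18.2%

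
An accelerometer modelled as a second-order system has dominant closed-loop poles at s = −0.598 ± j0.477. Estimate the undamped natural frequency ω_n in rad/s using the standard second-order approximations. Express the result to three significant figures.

|pole| = ω_n = √(0.598² + 0.477²) = 0.765 rad/s; ζ = cos θ = σ/ω_n = 0.782.

ω_n ≈ 0.765 rad/s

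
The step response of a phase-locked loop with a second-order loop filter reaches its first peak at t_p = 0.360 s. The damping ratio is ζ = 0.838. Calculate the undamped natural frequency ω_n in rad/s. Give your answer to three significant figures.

Peak time t_p = π/ω_d, so ω_d = π/t_p = π/0.360 = 8.73 rad/s.
ω_n = ω_d/√(1−ζ²) = 8.73/√0.298 = 16.0 rad/s.

ω_n ≈ 16.0 rad/s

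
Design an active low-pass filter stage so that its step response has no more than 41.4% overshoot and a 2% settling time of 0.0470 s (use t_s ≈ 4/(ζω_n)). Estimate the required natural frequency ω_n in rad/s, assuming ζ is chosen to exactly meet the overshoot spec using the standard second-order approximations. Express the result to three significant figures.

ω_n ≈ 315 rad/s

Inverting the overshoot relation: ζ = |ln 0.414|/√(π² + ln²0.414) = 0.270.
From t_s ≈ 4/(ζω_n): ω_n = 4/(ζ·t_s) = 4/(0.270·0.0470) = 315 rad/s.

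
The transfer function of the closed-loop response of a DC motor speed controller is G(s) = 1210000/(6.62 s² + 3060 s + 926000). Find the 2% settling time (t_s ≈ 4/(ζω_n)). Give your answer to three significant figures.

Dividing through by 6.62: denominator becomes s² + 462.2 s + 139900.
So ω_n = √139900 = 374 rad/s and ζ = 462.2/(2·374) = 0.618.
t_s ≈ 4/(ζω_n) = 0.0173 s.

t_s ≈ 0.0173 s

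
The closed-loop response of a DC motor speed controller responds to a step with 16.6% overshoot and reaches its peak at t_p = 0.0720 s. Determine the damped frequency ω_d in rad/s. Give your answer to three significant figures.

t_p = π/ω_d, so ω_d = π/0.0720 = 43.6 rad/s.

ω_d ≈ 43.6 rad/s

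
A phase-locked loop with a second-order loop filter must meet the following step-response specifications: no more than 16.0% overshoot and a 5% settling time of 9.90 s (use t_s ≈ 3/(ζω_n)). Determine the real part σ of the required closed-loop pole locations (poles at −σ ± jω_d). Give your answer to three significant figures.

σ ≈ 0.303

The settling-time spec alone fixes σ = ζω_n = 3/t_s = 3/9.90 = 0.303.
(Overshoot then fixes ζ = 0.504 and hence ω_d = σ·√(1−ζ²)/ζ = 0.519 rad/s.)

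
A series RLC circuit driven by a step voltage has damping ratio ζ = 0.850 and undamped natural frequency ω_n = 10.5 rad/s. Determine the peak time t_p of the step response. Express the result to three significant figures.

t_p ≈ 0.568 s

The damped frequency is ω_d = ω_n√(1−ζ²) = 10.5·√(1−0.722) = 5.53 rad/s.
Peak time t_p = π/ω_d = π/5.53 = 0.568 s.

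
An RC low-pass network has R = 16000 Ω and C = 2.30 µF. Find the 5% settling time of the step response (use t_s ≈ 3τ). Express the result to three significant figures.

τ = RC = 16000 × 2.30 µF = 0.0368 s.
t_s ≈ 3τ = 0.110 s.

t_s ≈ 0.110 s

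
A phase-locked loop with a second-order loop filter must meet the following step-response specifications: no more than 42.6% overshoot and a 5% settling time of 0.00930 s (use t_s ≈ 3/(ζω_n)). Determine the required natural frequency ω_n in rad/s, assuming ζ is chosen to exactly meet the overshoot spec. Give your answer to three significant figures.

ω_n ≈ 1230 rad/s

ζ = −ln(OS)/√(π² + (ln OS)²). With OS = 0.426, ln OS = −0.8533 and ζ = 0.8533/3.255 = 0.262.
Then ω_n = 3/(ζ t_s) = 3/(0.262 × 0.00930) = 1230 rad/s.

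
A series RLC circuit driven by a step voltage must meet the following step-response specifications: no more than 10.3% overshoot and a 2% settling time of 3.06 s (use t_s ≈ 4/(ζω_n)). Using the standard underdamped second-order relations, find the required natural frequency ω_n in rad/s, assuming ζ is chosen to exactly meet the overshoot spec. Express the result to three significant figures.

ω_n ≈ 2.23 rad/s

From %OS = 100·exp(−πζ/√(1−ζ²)), invert to get ζ = −ln(OS)/√(π² + ln²(OS)) with OS = 0.103.
−ln 0.103 = 2.273, so ζ = 2.273/√(π² + 5.167) = 0.586.
Then ω_n = 4/(ζ t_s) = 4/(0.586 × 3.06) = 2.23 rad/s.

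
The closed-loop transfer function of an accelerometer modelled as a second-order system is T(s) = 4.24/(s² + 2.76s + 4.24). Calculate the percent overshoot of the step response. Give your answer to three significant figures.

Matching coefficients with s² + 2ζω_n s + ω_n² gives ω_n² = 4.24 ⇒ ω_n = 2.06 rad/s, and ζ = 2.76/(2ω_n) = 0.670.
%OS = 100 e^{−πζ/√(1−ζ²)} with ζ = 0.670 gives 5.86%.

%OS ≈ 5.86%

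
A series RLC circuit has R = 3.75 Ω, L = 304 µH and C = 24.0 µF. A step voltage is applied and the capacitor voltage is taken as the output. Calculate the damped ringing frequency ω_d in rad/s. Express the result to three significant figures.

ω_d ≈ 9950 rad/s

For a series RLC circuit (capacitor voltage as output), ω_n = 1/√(LC) = 1/√(304 µH · 24.0 µF) = 11700 rad/s.
ζ = (R/2)·√(C/L) = (3.75/2)·√(24.0 µF/304 µH) = 0.527.
ω_d = ω_n√(1−ζ²) = 9950 rad/s.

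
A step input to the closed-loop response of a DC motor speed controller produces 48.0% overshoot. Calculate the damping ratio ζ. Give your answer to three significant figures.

ζ ≈ 0.228

Inverting the overshoot relation: ζ = |ln 0.480|/√(π² + ln²0.480) = 0.228.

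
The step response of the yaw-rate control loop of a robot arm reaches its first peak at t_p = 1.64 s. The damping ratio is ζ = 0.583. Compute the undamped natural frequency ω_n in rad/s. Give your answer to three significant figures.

Peak time t_p = π/ω_d, so ω_d = π/t_p = π/1.64 = 1.92 rad/s.
ω_n = ω_d/√(1−ζ²) = 1.92/√0.660 = 2.36 rad/s.

ω_n ≈ 2.36 rad/s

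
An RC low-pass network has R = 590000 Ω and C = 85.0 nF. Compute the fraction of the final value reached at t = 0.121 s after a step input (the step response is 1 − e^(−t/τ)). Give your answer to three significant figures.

y/y_∞ ≈ 0.910

τ = RC = 590000 × 85.0 nF = 0.0501 s.
y(t)/y_∞ = 1 − e^(−t/τ) = 1 − e^(−0.121/0.0501) = 1 − e^(−2.41) = 0.910.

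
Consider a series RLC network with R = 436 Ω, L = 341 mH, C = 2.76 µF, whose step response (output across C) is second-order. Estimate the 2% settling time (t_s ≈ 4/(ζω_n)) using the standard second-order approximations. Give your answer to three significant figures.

t_s ≈ 0.00626 s

For a series RLC circuit (capacitor voltage as output), ω_n = 1/√(LC) = 1/√(341 mH · 2.76 µF) = 1030 rad/s.
ζ = (R/2)·√(C/L) = (436/2)·√(2.76 µF/341 mH) = 0.620.
t_s ≈ 4/(ζω_n) = 0.00626 s.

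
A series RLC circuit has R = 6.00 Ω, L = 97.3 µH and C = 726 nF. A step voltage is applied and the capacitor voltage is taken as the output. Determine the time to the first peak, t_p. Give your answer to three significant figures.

t_p ≈ 0.0000273 s

For a series RLC circuit (capacitor voltage as output), ω_n = 1/√(LC) = 1/√(97.3 µH · 726 nF) = 119000 rad/s.
ζ = (R/2)·√(C/L) = (6.00/2)·√(726 nF/97.3 µH) = 0.259.
The damped frequency ω_d = ω_n√(1−ζ²) = 115000 rad/s. t_p = π/ω_d = 0.0000273 s.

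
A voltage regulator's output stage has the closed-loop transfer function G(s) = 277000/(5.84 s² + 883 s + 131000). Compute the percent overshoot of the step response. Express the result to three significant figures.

%OS ≈ 15.9%

Dividing through by 5.84: denominator becomes s² + 151.2 s + 22430.
So ω_n = √22430 = 150 rad/s and ζ = 151.2/(2·150) = 0.505.
%OS = 100 e^{−πζ/√(1−ζ²)} with ζ = 0.505 gives 15.9%.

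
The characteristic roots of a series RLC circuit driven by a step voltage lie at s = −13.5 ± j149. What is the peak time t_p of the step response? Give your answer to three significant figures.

t_p = π/ω_d with ω_d = 149 (the imaginary part), so t_p = 0.0211 s.

t_p ≈ 0.0211 s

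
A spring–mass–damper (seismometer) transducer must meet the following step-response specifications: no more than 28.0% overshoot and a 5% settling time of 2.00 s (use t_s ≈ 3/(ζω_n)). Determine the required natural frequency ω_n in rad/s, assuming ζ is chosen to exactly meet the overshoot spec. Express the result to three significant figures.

Inverting the overshoot relation: ζ = |ln 0.280|/√(π² + ln²0.280) = 0.376.
Then ω_n = 3/(ζ t_s) = 3/(0.376 × 2.00) = 3.99 rad/s.

ω_n ≈ 3.99 rad/s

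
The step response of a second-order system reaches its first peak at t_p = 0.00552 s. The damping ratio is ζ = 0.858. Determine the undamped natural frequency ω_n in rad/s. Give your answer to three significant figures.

ω_n ≈ 1110 rad/s

Peak time t_p = π/ω_d, so ω_d = π/t_p = π/0.00552 = 569 rad/s.
ω_n = ω_d/√(1−ζ²) = 569/√0.264 = 1110 rad/s.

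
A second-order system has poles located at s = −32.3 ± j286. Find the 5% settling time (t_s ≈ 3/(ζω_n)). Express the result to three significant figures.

t_s ≈ 0.0929 s

For poles at −σ ± jω_d, ζω_n = σ = 32.3, so t_s ≈ 3/σ = 0.0929 s.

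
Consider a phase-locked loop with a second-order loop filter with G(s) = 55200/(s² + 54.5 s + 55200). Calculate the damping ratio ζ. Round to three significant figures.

ζ ≈ 0.116

Comparing the denominator to s² + 2ζω_n s + ω_n²: ω_n = √55200 = 235 rad/s, and 2ζω_n = 54.5 so ζ = 54.5/(2·235) = 0.116.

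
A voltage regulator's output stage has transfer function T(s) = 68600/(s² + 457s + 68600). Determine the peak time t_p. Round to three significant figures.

Matching coefficients with s² + 2ζω_n s + ω_n² gives ω_n² = 68600 ⇒ ω_n = 262 rad/s, and ζ = 457/(2ω_n) = 0.872.
ω_d = ω_n√(1−ζ²) = 128 rad/s. Then t_p = π/ω_d = 0.0245 s.

t_p ≈ 0.0245 s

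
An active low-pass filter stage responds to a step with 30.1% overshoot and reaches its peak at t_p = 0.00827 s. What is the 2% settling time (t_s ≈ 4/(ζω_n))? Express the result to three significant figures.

The overshoot fixes ζ = −ln(OS)/√(π²+ln²(OS)) = 0.357.
t_p = π/ω_d ⇒ ω_d = 380 rad/s; then ω_n = ω_d/√(1−ζ²) = 407 rad/s.
t_s ≈ 4/(ζω_n) = 4/(0.357·407) = 0.0276 s.

t_s ≈ 0.0276 s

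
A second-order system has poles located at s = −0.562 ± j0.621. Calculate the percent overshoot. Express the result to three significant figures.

With σ = 0.562, ω_d = 0.621: ω_n = √(σ²+ω_d²) = 0.838 rad/s, ζ = σ/ω_n = 0.671.
%OS = 100·exp(−πζ/√(1−ζ²)) = 5.82%.

%OS ≈ 5.82%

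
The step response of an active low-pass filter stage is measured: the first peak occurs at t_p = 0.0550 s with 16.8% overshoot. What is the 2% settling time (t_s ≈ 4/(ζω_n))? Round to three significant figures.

t_s ≈ 0.123 s

ζ from %OS: ζ = |ln 0.168|/√(π²+ln²0.168) = 0.494.
From t_p = π/ω_d, ω_d = π/0.0550 = 57.1 rad/s, so ω_n = ω_d/√(1−ζ²) = 65.7 rad/s.
t_s ≈ 4/(ζω_n) = 4/(0.494·65.7) = 0.123 s.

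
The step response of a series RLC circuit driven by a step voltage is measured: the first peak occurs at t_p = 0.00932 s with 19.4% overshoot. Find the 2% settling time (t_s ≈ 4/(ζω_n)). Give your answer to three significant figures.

ζ from %OS: ζ = |ln 0.194|/√(π²+ln²0.194) = 0.463.
t_p = π/ω_d ⇒ ω_d = 337 rad/s; then ω_n = ω_d/√(1−ζ²) = 380 rad/s.
t_s ≈ 4/(ζω_n) = 4/(0.463·380) = 0.0227 s.

t_s ≈ 0.0227 s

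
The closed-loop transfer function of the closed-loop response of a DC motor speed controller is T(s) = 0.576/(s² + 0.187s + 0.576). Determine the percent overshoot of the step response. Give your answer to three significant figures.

Matching coefficients with s² + 2ζω_n s + ω_n² gives ω_n² = 0.576 ⇒ ω_n = 0.759 rad/s, and ζ = 0.187/(2ω_n) = 0.123.
Overshoot: exp(−π·0.123/√(1−0.123²)) = 0.677, i.e. 67.7%.

%OS ≈ 67.7%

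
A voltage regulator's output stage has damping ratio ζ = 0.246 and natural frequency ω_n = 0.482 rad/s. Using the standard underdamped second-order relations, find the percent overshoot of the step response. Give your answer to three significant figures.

%OS ≈ 45.1%

For an underdamped second-order system, %OS = 100·exp(−πζ/√(1−ζ²)).
πζ/√(1−ζ²) = π·0.246/√(1−0.0605) = 0.7973, so %OS = 100·e^(−0.7973) = 45.1%.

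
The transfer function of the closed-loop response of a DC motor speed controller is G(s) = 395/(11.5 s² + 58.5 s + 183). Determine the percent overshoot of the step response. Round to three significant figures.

%OS ≈ 7.43%

Dividing through by 11.5: denominator becomes s² + 5.087 s + 15.91.
So ω_n = √15.91 = 3.99 rad/s and ζ = 5.087/(2·3.99) = 0.638.
%OS = 100·exp(−πζ/√(1−ζ²)) = 7.43%.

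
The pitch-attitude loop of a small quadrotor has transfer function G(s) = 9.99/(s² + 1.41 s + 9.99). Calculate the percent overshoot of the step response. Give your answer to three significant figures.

Comparing the denominator to s² + 2ζω_n s + ω_n²: ω_n = √9.99 = 3.16 rad/s, and 2ζω_n = 1.41 so ζ = 1.41/(2·3.16) = 0.223.
%OS = 100·exp(−πζ/√(1−ζ²)) = 48.7%.

%OS ≈ 48.7%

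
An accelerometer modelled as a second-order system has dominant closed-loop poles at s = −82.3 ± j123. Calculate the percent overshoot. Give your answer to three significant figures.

With σ = 82.3, ω_d = 123: ω_n = √(σ²+ω_d²) = 148 rad/s, ζ = σ/ω_n = 0.556.
%OS = 100·exp(−πζ/√(1−ζ²)) = 12.2%.

%OS ≈ 12.2%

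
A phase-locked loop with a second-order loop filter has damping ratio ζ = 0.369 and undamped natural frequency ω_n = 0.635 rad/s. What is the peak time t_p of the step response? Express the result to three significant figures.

The damped frequency is ω_d = ω_n√(1−ζ²) = 0.635·√(1−0.136) = 0.590 rad/s.
Peak time t_p = π/ω_d = π/0.590 = 5.32 s.

t_p ≈ 5.32 s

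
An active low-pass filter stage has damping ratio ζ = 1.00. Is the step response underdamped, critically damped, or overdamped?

Since ζ = 1, the system is critically damped.

critically damped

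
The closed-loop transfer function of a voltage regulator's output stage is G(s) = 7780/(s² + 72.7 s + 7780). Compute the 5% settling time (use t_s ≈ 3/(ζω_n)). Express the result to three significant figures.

t_s ≈ 0.0825 s

ω_n = √7780 = 88.2 rad/s; ζ = 72.7/(2·88.2) = 0.412.
t_s ≈ 3/(ζω_n) = 3/(0.412·88.2) = 0.0825 s.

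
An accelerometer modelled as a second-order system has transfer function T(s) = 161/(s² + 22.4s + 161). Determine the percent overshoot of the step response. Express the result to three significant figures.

Matching coefficients with s² + 2ζω_n s + ω_n² gives ω_n² = 161 ⇒ ω_n = 12.7 rad/s, and ζ = 22.4/(2ω_n) = 0.883.
Overshoot: exp(−π·0.883/√(1−0.883²)) = 0.00274, i.e. 0.274%.

%OS ≈ 0.274%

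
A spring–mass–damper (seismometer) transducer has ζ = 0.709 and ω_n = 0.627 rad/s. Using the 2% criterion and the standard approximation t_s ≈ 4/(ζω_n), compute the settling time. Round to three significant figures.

t_s ≈ 9.00 s

t_s ≈ 4/(ζω_n) = 4/(0.709 × 0.627) = 9.00 s.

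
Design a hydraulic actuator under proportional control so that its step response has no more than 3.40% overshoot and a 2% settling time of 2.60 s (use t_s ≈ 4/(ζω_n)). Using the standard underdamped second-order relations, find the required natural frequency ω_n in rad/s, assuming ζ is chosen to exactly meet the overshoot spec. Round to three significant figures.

Inverting the overshoot relation: ζ = |ln 0.0340|/√(π² + ln²0.0340) = 0.733.
From t_s ≈ 4/(ζω_n): ω_n = 4/(ζ·t_s) = 4/(0.733·2.60) = 2.10 rad/s.

ω_n ≈ 2.10 rad/s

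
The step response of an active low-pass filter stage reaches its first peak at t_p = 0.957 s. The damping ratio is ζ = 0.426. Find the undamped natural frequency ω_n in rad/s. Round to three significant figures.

Peak time t_p = π/ω_d, so ω_d = π/t_p = π/0.957 = 3.28 rad/s.
ω_n = ω_d/√(1−ζ²) = 3.28/√0.819 = 3.63 rad/s.

ω_n ≈ 3.63 rad/s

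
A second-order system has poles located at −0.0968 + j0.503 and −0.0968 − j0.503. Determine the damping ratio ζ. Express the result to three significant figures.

|pole| = ω_n = √(0.0968² + 0.503²) = 0.512 rad/s; ζ = cos θ = σ/ω_n = 0.189.

ζ ≈ 0.189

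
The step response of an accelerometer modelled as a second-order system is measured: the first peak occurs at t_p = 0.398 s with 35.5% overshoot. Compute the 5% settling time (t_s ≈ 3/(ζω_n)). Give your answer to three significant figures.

t_s ≈ 1.15 s

The overshoot fixes ζ = −ln(OS)/√(π²+ln²(OS)) = 0.313.
From t_p = π/ω_d, ω_d = π/0.398 = 7.89 rad/s, so ω_n = ω_d/√(1−ζ²) = 8.31 rad/s.
t_s ≈ 3/(ζω_n) = 3/(0.313·8.31) = 1.15 s.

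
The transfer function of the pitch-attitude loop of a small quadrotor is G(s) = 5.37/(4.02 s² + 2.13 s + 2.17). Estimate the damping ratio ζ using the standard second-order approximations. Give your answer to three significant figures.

ζ ≈ 0.361

Dividing through by 4.02: denominator becomes s² + 0.5299 s + 0.5398.
So ω_n = √0.5398 = 0.735 rad/s and ζ = 0.5299/(2·0.735) = 0.361.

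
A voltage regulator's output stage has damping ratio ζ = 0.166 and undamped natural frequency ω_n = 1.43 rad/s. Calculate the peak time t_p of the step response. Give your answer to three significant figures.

t_p ≈ 2.23 s

The damped frequency is ω_d = ω_n√(1−ζ²) = 1.43·√(1−0.0276) = 1.41 rad/s.
Peak time t_p = π/ω_d = π/1.41 = 2.23 s.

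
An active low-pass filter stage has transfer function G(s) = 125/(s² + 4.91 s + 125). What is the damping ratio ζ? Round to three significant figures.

Comparing the denominator to s² + 2ζω_n s + ω_n²: ω_n = √125 = 11.2 rad/s, and 2ζω_n = 4.91 so ζ = 4.91/(2·11.2) = 0.220.

ζ ≈ 0.220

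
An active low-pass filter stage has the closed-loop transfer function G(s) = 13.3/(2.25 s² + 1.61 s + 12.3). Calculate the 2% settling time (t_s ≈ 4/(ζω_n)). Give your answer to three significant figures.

t_s ≈ 11.2 s

Dividing through by 2.25: denominator becomes s² + 0.7156 s + 5.467.
So ω_n = √5.467 = 2.34 rad/s and ζ = 0.7156/(2·2.34) = 0.153.
t_s ≈ 4/(ζω_n) = 11.2 s.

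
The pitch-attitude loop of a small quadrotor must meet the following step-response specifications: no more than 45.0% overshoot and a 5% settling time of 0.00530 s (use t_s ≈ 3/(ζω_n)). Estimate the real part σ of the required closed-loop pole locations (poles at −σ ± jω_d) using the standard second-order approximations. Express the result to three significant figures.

The settling-time spec alone fixes σ = ζω_n = 3/t_s = 3/0.00530 = 566.
(Overshoot then fixes ζ = 0.246 and hence ω_d = σ·√(1−ζ²)/ζ = 2230 rad/s.)

σ ≈ 566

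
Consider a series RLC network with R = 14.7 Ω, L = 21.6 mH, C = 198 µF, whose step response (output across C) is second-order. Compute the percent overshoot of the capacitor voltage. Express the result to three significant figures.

For a series RLC circuit (capacitor voltage as output), ω_n = 1/√(LC) = 1/√(21.6 mH · 198 µF) = 484 rad/s.
ζ = (R/2)·√(C/L) = (14.7/2)·√(198 µF/21.6 mH) = 0.704.
Overshoot: exp(−π·0.704/√(1−0.704²)) = 0.0445, i.e. 4.45%.

%OS ≈ 4.45%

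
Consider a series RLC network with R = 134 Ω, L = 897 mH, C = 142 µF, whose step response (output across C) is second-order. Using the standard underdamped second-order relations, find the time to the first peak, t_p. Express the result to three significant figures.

For a series RLC circuit (capacitor voltage as output), ω_n = 1/√(LC) = 1/√(897 mH · 142 µF) = 88.6 rad/s.
ζ = (R/2)·√(C/L) = (134/2)·√(142 µF/897 mH) = 0.843.
ω_d = ω_n√(1−ζ²) = 47.7 rad/s. t_p = π/ω_d = 0.0659 s.

t_p ≈ 0.0659 s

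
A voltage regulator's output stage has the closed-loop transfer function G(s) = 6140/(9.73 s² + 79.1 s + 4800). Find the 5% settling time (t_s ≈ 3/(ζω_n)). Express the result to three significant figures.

Dividing through by 9.73: denominator becomes s² + 8.129 s + 493.3.
So ω_n = √493.3 = 22.2 rad/s and ζ = 8.129/(2·22.2) = 0.183.
t_s ≈ 3/(ζω_n) = 0.738 s.

t_s ≈ 0.738 s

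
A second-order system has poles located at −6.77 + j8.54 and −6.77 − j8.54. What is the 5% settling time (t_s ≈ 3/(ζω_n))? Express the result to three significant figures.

For poles at −σ ± jω_d, ζω_n = σ = 6.77, so t_s ≈ 3/σ = 0.443 s.

t_s ≈ 0.443 s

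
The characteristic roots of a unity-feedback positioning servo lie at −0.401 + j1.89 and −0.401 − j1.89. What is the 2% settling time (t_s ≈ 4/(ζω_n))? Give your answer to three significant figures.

t_s ≈ 9.98 s

For poles at −σ ± jω_d, ζω_n = σ = 0.401, so t_s ≈ 4/σ = 9.98 s.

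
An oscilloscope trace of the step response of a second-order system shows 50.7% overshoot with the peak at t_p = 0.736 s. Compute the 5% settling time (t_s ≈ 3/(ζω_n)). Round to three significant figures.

t_s ≈ 3.25 s

From the overshoot, ζ = −ln(OS)/√(π²+ln²(OS)) = 0.211.
t_p = π/ω_d ⇒ ω_d = 4.27 rad/s; then ω_n = ω_d/√(1−ζ²) = 4.37 rad/s.
t_s ≈ 3/(ζω_n) = 3/(0.211·4.37) = 3.25 s.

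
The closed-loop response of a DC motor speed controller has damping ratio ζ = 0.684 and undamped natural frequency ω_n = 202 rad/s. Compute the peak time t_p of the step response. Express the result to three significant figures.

t_p ≈ 0.0213 s

The damped frequency is ω_d = ω_n√(1−ζ²) = 202·√(1−0.468) = 147 rad/s.
Peak time t_p = π/ω_d = π/147 = 0.0213 s.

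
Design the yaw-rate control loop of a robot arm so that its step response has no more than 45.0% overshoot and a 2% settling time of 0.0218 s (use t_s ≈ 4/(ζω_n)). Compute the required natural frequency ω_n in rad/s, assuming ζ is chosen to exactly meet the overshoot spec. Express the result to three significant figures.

From %OS = 100·exp(−πζ/√(1−ζ²)), invert to get ζ = −ln(OS)/√(π² + ln²(OS)) with OS = 0.450.
−ln 0.450 = 0.7985, so ζ = 0.7985/√(π² + 0.6376) = 0.246.
Then ω_n = 4/(ζ t_s) = 4/(0.246 × 0.0218) = 745 rad/s.

ω_n ≈ 745 rad/s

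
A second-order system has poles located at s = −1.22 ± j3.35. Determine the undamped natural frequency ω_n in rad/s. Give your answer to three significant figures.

The poles are at −σ ± jω_d with σ = 1.22 and ω_d = 3.35, so ω_n = √(σ²+ω_d²) = 3.57 rad/s and ζ = σ/ω_n = 0.342.

ω_n ≈ 3.57 rad/s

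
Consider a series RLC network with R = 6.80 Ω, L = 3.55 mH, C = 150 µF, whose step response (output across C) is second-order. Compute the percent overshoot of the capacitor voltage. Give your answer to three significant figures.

%OS ≈ 4.64%

For a series RLC circuit (capacitor voltage as output), ω_n = 1/√(LC) = 1/√(3.55 mH · 150 µF) = 1370 rad/s.
ζ = (R/2)·√(C/L) = (6.80/2)·√(150 µF/3.55 mH) = 0.699.
Overshoot: exp(−π·0.699/√(1−0.699²)) = 0.0464, i.e. 4.64%.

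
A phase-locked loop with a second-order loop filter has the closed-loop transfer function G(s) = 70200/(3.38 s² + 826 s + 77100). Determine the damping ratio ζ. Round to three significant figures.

Dividing through by 3.38: denominator becomes s² + 244.4 s + 22810.
So ω_n = √22810 = 151 rad/s and ζ = 244.4/(2·151) = 0.809.

ζ ≈ 0.809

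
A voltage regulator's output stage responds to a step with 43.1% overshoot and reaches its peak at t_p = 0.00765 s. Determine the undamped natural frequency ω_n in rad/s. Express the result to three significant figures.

From the overshoot, ζ = −ln(OS)/√(π²+ln²(OS)) = 0.259.
From t_p = π/ω_d, ω_d = π/0.00765 = 411 rad/s, so ω_n = ω_d/√(1−ζ²) = 425 rad/s.

ω_n ≈ 425 rad/s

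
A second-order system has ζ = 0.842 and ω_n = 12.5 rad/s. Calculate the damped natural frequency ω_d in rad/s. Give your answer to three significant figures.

ω_d = ω_n√(1−ζ²) = 12.5·√0.291 = 6.74 rad/s.

ω_d ≈ 6.74 rad/s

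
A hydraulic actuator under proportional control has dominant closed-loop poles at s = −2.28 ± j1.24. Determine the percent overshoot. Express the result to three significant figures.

%OS ≈ 0.310%

The poles are at −σ ± jω_d with σ = 2.28 and ω_d = 1.24, so ω_n = √(σ²+ω_d²) = 2.60 rad/s and ζ = σ/ω_n = 0.878.
%OS = 100 e^{−πζ/√(1−ζ²)} with ζ = 0.878 gives 0.310%.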